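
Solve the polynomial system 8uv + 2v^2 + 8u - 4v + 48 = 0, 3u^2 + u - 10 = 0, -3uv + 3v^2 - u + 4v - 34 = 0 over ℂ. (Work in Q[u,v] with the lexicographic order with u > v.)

Compute a lex Gröbner basis by Buchberger's algorithm.
f_1 = 8uv + 8u + 2v^2 - 4v + 48, LT = uv.
f_2 = 3u^2 + u - 10, LT = u^2.
f_3 = -3uv - u + 3v^2 + 4v - 34, LT = uv.

S(f_1,f_2): lcm = u^2v. S = u^2 + 1/4uv^2 - 5/6uv + 6u + 10/3v.
  leading term u^2: subtract (1/3)·f_2 from u^2 + 1/4uv^2 - 5/6uv + 6u + 10/3v → 1/4uv^2 - 5/6uv + 17/3u + 10/3v + 10/3
  leading term uv^2: subtract (1/32v)·f_1 from 1/4uv^2 - 5/6uv + 17/3u + 10/3v + 10/3 → -13/12uv + 17/3u - 1/16v^3 + 1/8v^2 + 11/6v + 10/3
  leading term uv: subtract (-13/96)·f_1 from -13/12uv + 17/3u - 1/16v^3 + 1/8v^2 + 11/6v + 10/3 → 27/4u - 1/16v^3 + 19/48v^2 + 31/24v + 59/6
  leading term u: no divisor's leading term divides it; move 27/4u to the remainder.
  leading term v^3: no divisor's leading term divides it; move -1/16v^3 to the remainder.
  leading term v^2: no divisor's leading term divides it; move 19/48v^2 to the remainder.
  leading term v: no divisor's leading term divides it; move 31/24v to the remainder.
  leading term 1: no divisor's leading term divides it; move 59/6 to the remainder.
  remainder 27/4u - 1/16v^3 + 19/48v^2 + 31/24v + 59/6 ≠ 0; add h_4 = 27/4u - 1/16v^3 + 19/48v^2 + 31/24v + 59/6 to the basis.

S(f_1,f_3): lcm = uv. S = 2/3u + 5/4v^2 + 5/6v - 16/3.
  leading term u: subtract (8/81)·h_4 from 2/3u + 5/4v^2 + 5/6v - 16/3 → 1/162v^3 + 1177/972v^2 + 343/486v - 1532/243
  leading term v^3: no divisor's leading term divides it; move 1/162v^3 to the remainder.
  leading term v^2: no divisor's leading term divides it; move 1177/972v^2 to the remainder.
  leading term v: no divisor's leading term divides it; move 343/486v to the remainder.
  leading term 1: no divisor's leading term divides it; move -1532/243 to the remainder.
  remainder 1/162v^3 + 1177/972v^2 + 343/486v - 1532/243 ≠ 0; add h_5 = 1/162v^3 + 1177/972v^2 + 343/486v - 1532/243 to the basis.

S(f_2,f_3): lcm = u^2v. S = -1/3u^2 + uv^2 + 5/3uv - 34/3u - 10/3v.
  leading term u^2: subtract (-1/9)·f_2 from -1/3u^2 + uv^2 + 5/3uv - 34/3u - 10/3v → uv^2 + 5/3uv - 101/9u - 10/3v - 10/9
  leading term uv^2: subtract (1/8v)·f_1 from uv^2 + 5/3uv - 101/9u - 10/3v - 10/9 → 2/3uv - 101/9u - 1/4v^3 + 1/2v^2 - 28/3v - 10/9
  leading term uv: subtract (1/12)·f_1 from 2/3uv - 101/9u - 1/4v^3 + 1/2v^2 - 28/3v - 10/9 → -107/9u - 1/4v^3 + 1/3v^2 - 9v - 46/9
  leading term u: subtract (-428/243)·h_4 from -107/9u - 1/4v^3 + 1/3v^2 - 9v - 46/9 → -175/486v^3 + 3005/2916v^2 - 9805/1458v + 8900/729
  leading term v^3: subtract (-175/3)·h_5 from -175/486v^3 + 3005/2916v^2 - 9805/1458v + 8900/729 → 215/3v^2 + 310/9v - 3200/9
  leading term v^2: no divisor's leading term divides it; move 215/3v^2 to the remainder.
  leading term v: no divisor's leading term divides it; move 310/9v to the remainder.
  leading term 1: no divisor's leading term divides it; move -3200/9 to the remainder.
  remainder 215/3v^2 + 310/9v - 3200/9 ≠ 0; add h_6 = 215/3v^2 + 310/9v - 3200/9 to the basis.

S(f_1,h_4): lcm = uv. S = u + 1/108v^4 - 19/324v^3 + 19/324v^2 - 317/162v + 6.
  leading term u: subtract (4/27)·h_4 from u + 1/108v^4 - 19/324v^3 + 19/324v^2 - 317/162v + 6 → 1/108v^4 - 4/81v^3 - 58/27v + 368/81
  leading term v^4: subtract (3/2v)·h_5 from 1/108v^4 - 4/81v^3 - 58/27v + 368/81 → -403/216v^3 - 343/324v^2 + 592/81v + 368/81
  leading term v^3: subtract (-1209/4)·h_5 from -403/216v^3 - 343/324v^2 + 592/81v + 368/81 → 5839/16v^2 + 1765/8v - 1901
  leading term v^2: subtract (17517/3440)·h_6 from 5839/16v^2 + 1765/8v - 1901 → 11669/258v - 11669/129
  leading term v: no divisor's leading term divides it; move 11669/258v to the remainder.
  leading term 1: no divisor's leading term divides it; move -11669/129 to the remainder.
  remainder 11669/258v - 11669/129 ≠ 0; add h_7 = 11669/258v - 11669/129 to the basis.

The other S-polynomials (S(f_2,h_4), S(f_3,h_4), S(f_1,h_5), S(f_2,h_5), S(f_3,h_5), S(h_4,h_5), S(f_1,h_6), S(f_2,h_6), S(f_3,h_6), S(h_4,h_6), S(h_5,h_6), S(f_1,h_7), S(f_2,h_7), S(f_3,h_7), S(h_4,h_7), S(h_5,h_7), S(h_6,h_7)) all reduce to 0 modulo the current basis, so we have a Gröbner basis.
Inter-reduce: drop elements whose leading term is divisible by another's, tail-reduce, and make monic.
Reduced Gröbner basis: {u + 2, v - 2}.

Elimination: the polynomial v - 2 lies in the elimination ideal for v, so v ∈ {2}. For each such v, the remaining basis elements (now univariate) give the rest of the solution.
  v = 2: the earlier basis element becomes u + 2 = 0, giving u = -2 — point (-2, 2).
Each listed point satisfies every original equation (direct substitution).

{(-2, 2)}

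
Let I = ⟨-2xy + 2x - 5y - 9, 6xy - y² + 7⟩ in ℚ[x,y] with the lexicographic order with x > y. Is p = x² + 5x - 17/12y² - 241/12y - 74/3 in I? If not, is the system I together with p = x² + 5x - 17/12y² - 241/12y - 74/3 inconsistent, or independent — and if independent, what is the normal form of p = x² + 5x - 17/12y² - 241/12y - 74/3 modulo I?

x² + 5x - 17/12y² - 241/12y - 74/3 lies in I (it reduces to 0).

First compute the reduced Gröbner basis of I by Buchberger's algorithm.
f_1 = -2xy + 2x - 5y - 9, LT = xy.
f_2 = 6xy - y² + 7, LT = xy.

S(f_1,f_2): lcm = xy. S = -x + ⅙y² + 5/2y + 10/3.
  leading term x: no divisor's leading term divides it; move -x to the remainder.
  leading term y²: no divisor's leading term divides it; move ⅙y² to the remainder.
  leading term y: no divisor's leading term divides it; move 5/2y to the remainder.
  leading term 1: no divisor's leading term divides it; move 10/3 to the remainder.
  remainder -x + ⅙y² + 5/2y + 10/3 ≠ 0; add h_3 = -x + ⅙y² + 5/2y + 10/3 to the basis.

S(f_1,h_3): lcm = xy. S = -x + ⅙y³ + 5/2y² + 35/6y + 9/2.
  leading term x: subtract (1)·h_3 from -x + ⅙y³ + 5/2y² + 35/6y + 9/2 → ⅙y³ + 7/3y² + 10/3y + 7/6
  leading term y³: no divisor's leading term divides it; move ⅙y³ to the remainder.
  leading term y²: no divisor's leading term divides it; move 7/3y² to the remainder.
  leading term y: no divisor's leading term divides it; move 10/3y to the remainder.
  leading term 1: no divisor's leading term divides it; move 7/6 to the remainder.
  remainder ⅙y³ + 7/3y² + 10/3y + 7/6 ≠ 0; add h_4 = ⅙y³ + 7/3y² + 10/3y + 7/6 to the basis.

The other S-polynomials (S(f_2,h_3), S(f_1,h_4), S(f_2,h_4), S(h_3,h_4)) all reduce to 0 modulo the current basis, so we have a Gröbner basis.
Inter-reduce: drop elements whose leading term is divisible by another's, tail-reduce, and make monic.
Reduced Gröbner basis: {x - ⅙y² - 5/2y - 10/3, y³ + 14y² + 20y + 7}.
Label its elements g_1 = x - ⅙y² - 5/2y - 10/3, g_2 = y³ + 14y² + 20y + 7.

Reduce p = x² + 5x - 17/12y² - 241/12y - 74/3 modulo G:
  leading term x²: subtract (x)·g_1 from x² + 5x - 17/12y² - 241/12y - 74/3 → ⅙xy² + 5/2xy + 25/3x - 17/12y² - 241/12y - 74/3
  leading term xy²: subtract (⅙y²)·g_1 from ⅙xy² + 5/2xy + 25/3x - 17/12y² - 241/12y - 74/3 → 5/2xy + 25/3x + 1/36y⁴ + 5/12y³ - 31/36y² - 241/12y - 74/3
  leading term xy: subtract (5/2y)·g_1 from 5/2xy + 25/3x + 1/36y⁴ + 5/12y³ - 31/36y² - 241/12y - 74/3 → 25/3x + 1/36y⁴ + ⅚y³ + 97/18y² - 47/4y - 74/3
  leading term x: subtract (25/3)·g_1 from 25/3x + 1/36y⁴ + ⅚y³ + 97/18y² - 47/4y - 74/3 → 1/36y⁴ + ⅚y³ + 61/9y² + 109/12y + 28/9
  leading term y⁴: subtract (1/36y)·g_2 from 1/36y⁴ + ⅚y³ + 61/9y² + 109/12y + 28/9 → 4/9y³ + 56/9y² + 80/9y + 28/9
  leading term y³: subtract (4/9)·g_2 from 4/9y³ + 56/9y² + 80/9y + 28/9 → 0
  normal form = 0.
Since the normal form is 0, p ∈ I.

The remainder on division by a Gröbner basis is unique — it is the normal form.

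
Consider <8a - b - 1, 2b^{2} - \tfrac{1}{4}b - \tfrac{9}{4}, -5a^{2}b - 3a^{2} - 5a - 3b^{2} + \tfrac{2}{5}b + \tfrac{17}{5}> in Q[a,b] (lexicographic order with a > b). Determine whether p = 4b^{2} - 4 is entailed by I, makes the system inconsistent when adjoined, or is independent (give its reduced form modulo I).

First compute the reduced Gröbner basis of I by Buchberger's algorithm.
f_1 = 8a - b - 1, LT = a.
f_2 = 2b^{2} - \tfrac{1}{4}b - \tfrac{9}{4}, LT = b^{2}.
f_3 = -5a^{2}b - 3a^{2} - 5a - 3b^{2} + \tfrac{2}{5}b + \tfrac{17}{5}, LT = a^{2}b.

S(f_1,f_3): lcm = a^{2}b. S = -\tfrac{3}{5}a^{2} - \tfrac{1}{8}ab^{2} - \tfrac{1}{8}ab - a - \tfrac{3}{5}b^{2} + \tfrac{2}{25}b + \tfrac{17}{25}.
  reduce S modulo (f_1, f_2, f_3):
  remainder -\tfrac{18153}{102400}b - \tfrac{18153}{102400} ≠ 0; add h_4 = -\tfrac{18153}{102400}b - \tfrac{18153}{102400} to the basis.

The other S-polynomials (S(f_1,f_2), S(f_2,f_3), S(f_1,h_4), S(f_2,h_4), S(f_3,h_4)) all reduce to 0 modulo the current basis, so we have a Gröbner basis.
Inter-reduce: drop elements whose leading term is divisible by another's, tail-reduce, and make monic.
Reduced Gröbner basis: {a, b + 1}.
Label its elements g_1 = a, g_2 = b + 1.

Reduce p = 4b^{2} - 4 modulo G:
  leading term b^{2}: subtract (4b)·g_2 from 4b^{2} - 4 → -4b - 4
  leading term b: subtract (-4)·g_2 from -4b - 4 → 0
  normal form = 0.
Since the normal form is 0, p ∈ I.

4b^{2} - 4 lies in I (it reduces to 0).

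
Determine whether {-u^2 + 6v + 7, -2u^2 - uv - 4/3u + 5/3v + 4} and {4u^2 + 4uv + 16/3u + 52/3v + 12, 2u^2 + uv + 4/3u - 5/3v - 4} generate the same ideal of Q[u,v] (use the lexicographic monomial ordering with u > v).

Yes, the ideals are equal.

Equality of ideals is decidable: compute both reduced Gröbner bases (unique for the ordering) and check whether they agree.
Buchberger on the first generating set:
f_1 = -u^2 + 6v + 7, LT = u^2.
f_2 = -2u^2 - uv - 4/3u + 5/3v + 4, LT = u^2.

S(f_1,f_2): lcm = u^2. S = -1/2uv - 2/3u - 31/6v - 5.
  leading term uv: no divisor's leading term divides it; move -1/2uv to the remainder.
  leading term u: no divisor's leading term divides it; move -2/3u to the remainder.
  leading term v: no divisor's leading term divides it; move -31/6v to the remainder.
  leading term 1: no divisor's leading term divides it; move -5 to the remainder.
  remainder -1/2uv - 2/3u - 31/6v - 5 ≠ 0; add g_3 = -1/2uv - 2/3u - 31/6v - 5 to the basis.

S(f_1,g_3): lcm = u^2v. S = -4/3u^2 - 31/3uv - 10u - 6v^2 - 7v.
  leading term u^2: subtract (4/3)·f_1 from -4/3u^2 - 31/3uv - 10u - 6v^2 - 7v → -31/3uv - 10u - 6v^2 - 15v - 28/3
  leading term uv: subtract (62/3)·g_3 from -31/3uv - 10u - 6v^2 - 15v - 28/3 → 34/9u - 6v^2 + 826/9v + 94
  leading term u: no divisor's leading term divides it; move 34/9u to the remainder.
  leading term v^2: no divisor's leading term divides it; move -6v^2 to the remainder.
  leading term v: no divisor's leading term divides it; move 826/9v to the remainder.
  leading term 1: no divisor's leading term divides it; move 94 to the remainder.
  remainder 34/9u - 6v^2 + 826/9v + 94 ≠ 0; add g_4 = 34/9u - 6v^2 + 826/9v + 94 to the basis.

S(g_3,g_4): lcm = uv. S = 4/3u + 27/17v^3 - 413/17v^2 - 742/51v + 10.
  leading term u: subtract (6/17)·g_4 from 4/3u + 27/17v^3 - 413/17v^2 - 742/51v + 10 → 27/17v^3 - 377/17v^2 - 798/17v - 394/17
  leading term v^3: no divisor's leading term divides it; move 27/17v^3 to the remainder.
  leading term v^2: no divisor's leading term divides it; move -377/17v^2 to the remainder.
  leading term v: no divisor's leading term divides it; move -798/17v to the remainder.
  leading term 1: no divisor's leading term divides it; move -394/17 to the remainder.
  remainder 27/17v^3 - 377/17v^2 - 798/17v - 394/17 ≠ 0; add g_5 = 27/17v^3 - 377/17v^2 - 798/17v - 394/17 to the basis.

The other S-polynomials (S(f_2,g_3), S(f_1,g_4), S(f_2,g_4), S(f_1,g_5), S(f_2,g_5), S(g_3,g_5), S(g_4,g_5)) all reduce to 0 modulo the current basis, so we have a Gröbner basis.
Inter-reduce: drop elements whose leading term is divisible by another's, tail-reduce, and make monic.
Reduced Gröbner basis: {u - 27/17v^2 + 413/17v + 423/17, v^3 - 377/27v^2 - 266/9v - 394/27}.

Buchberger on the second generating set:
h_1 = 4u^2 + 4uv + 16/3u + 52/3v + 12, LT = u^2.
h_2 = 2u^2 + uv + 4/3u - 5/3v - 4, LT = u^2.

S(h_1,h_2): lcm = u^2. S = 1/2uv + 2/3u + 31/6v + 5.
  leading term uv: no divisor's leading term divides it; move 1/2uv to the remainder.
  leading term u: no divisor's leading term divides it; move 2/3u to the remainder.
  leading term v: no divisor's leading term divides it; move 31/6v to the remainder.
  leading term 1: no divisor's leading term divides it; move 5 to the remainder.
  remainder 1/2uv + 2/3u + 31/6v + 5 ≠ 0; add k_3 = 1/2uv + 2/3u + 31/6v + 5 to the basis.

S(h_1,k_3): lcm = u^2v. S = -4/3u^2 + uv^2 - 9uv - 10u + 13/3v^2 + 3v.
  leading term u^2: subtract (-1/3)·h_1 from -4/3u^2 + uv^2 - 9uv - 10u + 13/3v^2 + 3v → uv^2 - 23/3uv - 74/9u + 13/3v^2 + 79/9v + 4
  leading term uv^2: subtract (2v)·k_3 from uv^2 - 23/3uv - 74/9u + 13/3v^2 + 79/9v + 4 → -9uv - 74/9u - 6v^2 - 11/9v + 4
  leading term uv: subtract (-18)·k_3 from -9uv - 74/9u - 6v^2 - 11/9v + 4 → 34/9u - 6v^2 + 826/9v + 94
  leading term u: no divisor's leading term divides it; move 34/9u to the remainder.
  leading term v^2: no divisor's leading term divides it; move -6v^2 to the remainder.
  leading term v: no divisor's leading term divides it; move 826/9v to the remainder.
  leading term 1: no divisor's leading term divides it; move 94 to the remainder.
  remainder 34/9u - 6v^2 + 826/9v + 94 ≠ 0; add k_4 = 34/9u - 6v^2 + 826/9v + 94 to the basis.

S(k_3,k_4): lcm = uv. S = 4/3u + 27/17v^3 - 413/17v^2 - 742/51v + 10.
  leading term u: subtract (6/17)·k_4 from 4/3u + 27/17v^3 - 413/17v^2 - 742/51v + 10 → 27/17v^3 - 377/17v^2 - 798/17v - 394/17
  leading term v^3: no divisor's leading term divides it; move 27/17v^3 to the remainder.
  leading term v^2: no divisor's leading term divides it; move -377/17v^2 to the remainder.
  leading term v: no divisor's leading term divides it; move -798/17v to the remainder.
  leading term 1: no divisor's leading term divides it; move -394/17 to the remainder.
  remainder 27/17v^3 - 377/17v^2 - 798/17v - 394/17 ≠ 0; add k_5 = 27/17v^3 - 377/17v^2 - 798/17v - 394/17 to the basis.

The other S-polynomials (S(h_2,k_3), S(h_1,k_4), S(h_2,k_4), S(h_1,k_5), S(h_2,k_5), S(k_3,k_5), S(k_4,k_5)) all reduce to 0 modulo the current basis, so we have a Gröbner basis.
Inter-reduce: drop elements whose leading term is divisible by another's, tail-reduce, and make monic.
Reduced Gröbner basis: {u - 27/17v^2 + 413/17v + 423/17, v^3 - 377/27v^2 - 266/9v - 394/27}.

These coincide, so the ideals are equal.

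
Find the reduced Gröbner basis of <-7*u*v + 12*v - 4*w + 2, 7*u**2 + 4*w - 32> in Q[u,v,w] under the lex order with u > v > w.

f_1 = -7*u*v + 12*v - 4*w + 2, LT = u*v.
f_2 = 7*u**2 + 4*w - 32, LT = u**2.

S(f_1,f_2): lcm = u**2*v. S = -12/7*u*v + 4/7*u*w - 2/7*u - 4/7*v*w + 32/7*v.
  reduce S modulo (f_1, f_2):
  remainder 4/7*u*w - 2/7*u - 4/7*v*w + 80/49*v + 48/49*w - 24/49 ≠ 0; add g_3 = 4/7*u*w - 2/7*u - 4/7*v*w + 80/49*v + 48/49*w - 24/49 to the basis.

S(f_1,g_3): lcm = u*v*w. S = 1/2*u*v + v**2*w - 20/7*v**2 - 24/7*v*w + 6/7*v + 4/7*w**2 - 2/7*w.
  reduce S modulo (f_1, f_2, g_3):
  remainder v**2*w - 20/7*v**2 - 24/7*v*w + 12/7*v + 4/7*w**2 - 4/7*w + 1/7 ≠ 0; add g_4 = v**2*w - 20/7*v**2 - 24/7*v*w + 12/7*v + 4/7*w**2 - 4/7*w + 1/7 to the basis.

The other S-polynomials (S(f_2,g_3), S(f_1,g_4), S(f_2,g_4), S(g_3,g_4)) all reduce to 0 modulo the current basis, so we have a Gröbner basis.

G = {u**2 + 4/7*w - 32/7, u*v - 12/7*v + 4/7*w - 2/7, u*w - 1/2*u - v*w + 20/7*v + 12/7*w - 6/7, v**2*w - 20/7*v**2 - 24/7*v*w + 12/7*v + 4/7*w**2 - 4/7*w + 1/7}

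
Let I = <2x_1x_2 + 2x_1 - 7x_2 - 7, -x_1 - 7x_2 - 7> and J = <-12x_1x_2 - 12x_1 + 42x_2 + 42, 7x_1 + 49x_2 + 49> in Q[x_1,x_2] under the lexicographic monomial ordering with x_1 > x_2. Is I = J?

Since reduced Gröbner bases are canonical representatives of ideals under a given ordering, it suffices to compute and compare them.
Buchberger on the first generating set:
f_1 = 2x_1x_2 + 2x_1 - 7x_2 - 7, LT = x_1x_2.
f_2 = -x_1 - 7x_2 - 7, LT = x_1.

S(f_1,f_2): lcm = x_1x_2. S = x_1 - 7x_2^2 - 21/2x_2 - 7/2.
  reduce S modulo (f_1, f_2):
  remainder -7x_2^2 - 35/2x_2 - 21/2 ≠ 0; add g_3 = -7x_2^2 - 35/2x_2 - 21/2 to the basis.

The other S-polynomials (S(f_1,g_3), S(f_2,g_3)) all reduce to 0 modulo the current basis, so we have a Gröbner basis.
Inter-reduce: drop elements whose leading term is divisible by another's, tail-reduce, and make monic.
Reduced Gröbner basis: {x_1 + 7x_2 + 7, x_2^2 + 5/2x_2 + 3/2}.

Buchberger on the second generating set:
h_1 = -12x_1x_2 - 12x_1 + 42x_2 + 42, LT = x_1x_2.
h_2 = 7x_1 + 49x_2 + 49, LT = x_1.

S(h_1,h_2): lcm = x_1x_2. S = x_1 - 7x_2^2 - 21/2x_2 - 7/2.
  reduce S modulo (h_1, h_2):
  remainder -7x_2^2 - 35/2x_2 - 21/2 ≠ 0; add k_3 = -7x_2^2 - 35/2x_2 - 21/2 to the basis.

The other S-polynomials (S(h_1,k_3), S(h_2,k_3)) all reduce to 0 modulo the current basis, so we have a Gröbner basis.
Inter-reduce: drop elements whose leading term is divisible by another's, tail-reduce, and make monic.
Reduced Gröbner basis: {x_1 + 7x_2 + 7, x_2^2 + 5/2x_2 + 3/2}.

These coincide, so the ideals are equal.

Yes, the ideals are equal.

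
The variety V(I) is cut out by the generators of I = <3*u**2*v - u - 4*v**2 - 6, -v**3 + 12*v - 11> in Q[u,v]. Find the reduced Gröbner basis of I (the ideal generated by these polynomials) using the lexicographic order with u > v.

f_1 = 3*u**2*v - u - 4*v**2 - 6, LT = u**2*v.
f_2 = -v**3 + 12*v - 11, LT = v**3.

S(f_1,f_2): lcm = u**2*v**3. S = 12*u**2*v - 11*u**2 - 1/3*u*v**2 - 4/3*v**4 - 2*v**2.
  leading term u**2*v: subtract (4)·f_1 from 12*u**2*v - 11*u**2 - 1/3*u*v**2 - 4/3*v**4 - 2*v**2 → -11*u**2 - 1/3*u*v**2 + 4*u - 4/3*v**4 + 14*v**2 + 24
  leading term u**2: no divisor's leading term divides it; move -11*u**2 to the remainder.
  leading term u*v**2: no divisor's leading term divides it; move -1/3*u*v**2 to the remainder.
  leading term u: no divisor's leading term divides it; move 4*u to the remainder.
  leading term v**4: subtract (4/3*v)·f_2 from -4/3*v**4 + 14*v**2 + 24 → -2*v**2 + 44/3*v + 24
  leading term v**2: no divisor's leading term divides it; move -2*v**2 to the remainder.
  leading term v: no divisor's leading term divides it; move 44/3*v to the remainder.
  leading term 1: no divisor's leading term divides it; move 24 to the remainder.
  remainder -11*u**2 - 1/3*u*v**2 + 4*u - 2*v**2 + 44/3*v + 24 ≠ 0; add g_3 = -11*u**2 - 1/3*u*v**2 + 4*u - 2*v**2 + 44/3*v + 24 to the basis.

The other S-polynomials (S(f_1,g_3), S(f_2,g_3)) all reduce to 0 modulo the current basis, so we have a Gröbner basis.
Inter-reduce: drop elements whose leading term is divisible by another's, tail-reduce, and make monic.

G = {u**2 + 1/33*u*v**2 - 4/11*u + 2/11*v**2 - 4/3*v - 24/11, v**3 - 12*v + 11}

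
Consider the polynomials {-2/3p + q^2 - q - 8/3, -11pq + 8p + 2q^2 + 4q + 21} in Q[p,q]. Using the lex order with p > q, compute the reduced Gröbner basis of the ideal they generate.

G = {p - 3/2q^2 + 3/2q + 4, q^3 - 61/33q^2 - 24/11q + 2/3}

f_1 = -2/3p + q^2 - q - 8/3, LT = p.
f_2 = -11pq + 8p + 2q^2 + 4q + 21, LT = pq.

S(f_1,f_2): lcm = pq. S = 8/11p - 3/2q^3 + 37/22q^2 + 48/11q + 21/11.
  leading term p: subtract (-12/11)·f_1 from 8/11p - 3/2q^3 + 37/22q^2 + 48/11q + 21/11 → -3/2q^3 + 61/22q^2 + 36/11q - 1
  leading term q^3: no divisor's leading term divides it; move -3/2q^3 to the remainder.
  leading term q^2: no divisor's leading term divides it; move 61/22q^2 to the remainder.
  leading term q: no divisor's leading term divides it; move 36/11q to the remainder.
  leading term 1: no divisor's leading term divides it; move -1 to the remainder.
  remainder -3/2q^3 + 61/22q^2 + 36/11q - 1 ≠ 0; add g_3 = -3/2q^3 + 61/22q^2 + 36/11q - 1 to the basis.

The other S-polynomials (S(f_1,g_3), S(f_2,g_3)) all reduce to 0 modulo the current basis, so we have a Gröbner basis.
Inter-reduce: drop elements whose leading term is divisible by another's, tail-reduce, and make monic.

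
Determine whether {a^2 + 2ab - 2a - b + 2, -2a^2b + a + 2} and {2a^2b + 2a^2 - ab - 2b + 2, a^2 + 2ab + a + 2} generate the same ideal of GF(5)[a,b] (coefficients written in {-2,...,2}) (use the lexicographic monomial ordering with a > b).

No, the ideals differ.

Two ideals are equal iff their reduced Gröbner bases coincide (the reduced basis is unique for a fixed ordering).
Buchberger on the first generating set:
f_1 = a^2 + 2ab - 2a - b + 2, LT = a^2.
f_2 = -2a^2b + a + 2, LT = a^2b.

S(f_1,f_2): lcm = a^2b. S = 2ab^2 - 2ab - 2a - b^2 + 2b + 1.
  reduce S modulo (f_1, f_2):
  remainder 2ab^2 - 2ab - 2a - b^2 + 2b + 1 ≠ 0; add g_3 = 2ab^2 - 2ab - 2a - b^2 + 2b + 1 to the basis.

S(f_1,g_3): lcm = a^2b^2. S = a^2b + a^2 + 2ab^3 + ab^2 - ab + 2a - b^3 + 2b^2.
  reduce S modulo (f_1, f_2, g_3):
  remainder 2ab - b^2 + 2b ≠ 0; add g_4 = 2ab - b^2 + 2b to the basis.

S(g_3,g_4): lcm = ab^2. S = -ab - a - 2b^3 + b^2 + b - 2.
  reduce S modulo (f_1, f_2, g_3, g_4):
  remainder -a - 2b^3 - 2b^2 + 2b - 2 ≠ 0; add g_5 = -a - 2b^3 - 2b^2 + 2b - 2 to the basis.

S(f_2,g_5): lcm = a^2b. S = -2ab^4 - 2ab^3 + 2ab^2 - 2ab + 2a - 1.
  reduce S modulo (f_1, f_2, g_3, g_4, g_5):
  remainder -b^4 - b^3 + 2b^2 + 2b ≠ 0; add g_6 = -b^4 - b^3 + 2b^2 + 2b to the basis.

The other S-polynomials (S(f_2,g_3), S(f_1,g_4), S(f_2,g_4), S(f_1,g_5), S(g_3,g_5), S(g_4,g_5), S(f_1,g_6), S(f_2,g_6), S(g_3,g_6), S(g_4,g_6), S(g_5,g_6)) all reduce to 0 modulo the current basis, so we have a Gröbner basis.
Inter-reduce: drop elements whose leading term is divisible by another's, tail-reduce, and make monic.
Reduced Gröbner basis: {a + 2b^3 + 2b^2 - 2b + 2, b^4 + b^3 - 2b^2 - 2b}.

Buchberger on the second generating set:
h_1 = 2a^2b + 2a^2 - ab - 2b + 2, LT = a^2b.
h_2 = a^2 + 2ab + a + 2, LT = a^2.

S(h_1,h_2): lcm = a^2b. S = a^2 - 2ab^2 + ab + 2b + 1.
  reduce S modulo (h_1, h_2):
  remainder -2ab^2 - ab - a + 2b - 1 ≠ 0; add k_3 = -2ab^2 - ab - a + 2b - 1 to the basis.

S(h_1,k_3): lcm = a^2b^2. S = -2a^2b + 2a^2 + 2ab^2 + ab + 2a - b^2 + b.
  reduce S modulo (h_1, h_2, k_3):
  remainder ab + 2a - b^2 + b - 2 ≠ 0; add k_4 = ab + 2a - b^2 + b - 2 to the basis.

S(k_3,k_4): lcm = ab^2. S = ab - 2a + b^3 - b^2 + b - 2.
  reduce S modulo (h_1, h_2, k_3, k_4):
  remainder a + b^3 ≠ 0; add k_5 = a + b^3 to the basis.

S(k_3,k_5): lcm = ab^2. S = -2ab - 2a - b^5 - b - 2.
  reduce S modulo (h_1, h_2, k_3, k_4, k_5):
  remainder -b^5 - 2b^3 - 2b^2 + b - 1 ≠ 0; add k_6 = -b^5 - 2b^3 - 2b^2 + b - 1 to the basis.

S(k_4,k_5): lcm = ab. S = 2a - b^4 - b^2 + b - 2.
  reduce S modulo (h_1, h_2, k_3, k_4, k_5, k_6):
  remainder -b^4 - 2b^3 - b^2 + b - 2 ≠ 0; add k_7 = -b^4 - 2b^3 - b^2 + b - 2 to the basis.

The other S-polynomials (S(h_2,k_3), S(h_1,k_4), S(h_2,k_4), S(h_1,k_5), S(h_2,k_5), S(h_1,k_6), S(h_2,k_6), S(k_3,k_6), S(k_4,k_6), S(k_5,k_6), S(h_1,k_7), S(h_2,k_7), S(k_3,k_7), S(k_4,k_7), S(k_5,k_7), S(k_6,k_7)) all reduce to 0 modulo the current basis, so we have a Gröbner basis.
Inter-reduce: drop elements whose leading term is divisible by another's, tail-reduce, and make monic.
Reduced Gröbner basis: {a + b^3, b^4 + 2b^3 + b^2 - b + 2}.

The bases are distinct; the ideals are different.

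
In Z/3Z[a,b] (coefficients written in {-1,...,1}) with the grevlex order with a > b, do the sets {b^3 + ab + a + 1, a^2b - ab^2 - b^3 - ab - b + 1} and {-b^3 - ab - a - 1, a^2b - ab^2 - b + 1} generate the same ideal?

Since reduced Gröbner bases are canonical representatives of ideals under a given ordering, it suffices to compute and compare them.
Buchberger on the first generating set:
f_1 = b^3 + ab + a + 1, LT = b^3.
f_2 = a^2b - ab^2 - b^3 - ab - b + 1, LT = a^2b.

S(f_1,f_2): lcm = a^2b^3. S = ab^4 + b^5 + a^3b + ab^3 + a^3 + b^3 + a^2 - b^2.
  leading term ab^4: subtract (ab)·f_1 from ab^4 + b^5 + a^3b + ab^3 + a^3 + b^3 + a^2 - b^2 → b^5 + a^3b - a^2b^2 + ab^3 + a^3 - a^2b + b^3 + a^2 - ab - b^2
  leading term b^5: subtract (b^2)·f_1 from b^5 + a^3b - a^2b^2 + ab^3 + a^3 - a^2b + b^3 + a^2 - ab - b^2 → a^3b - a^2b^2 + a^3 - a^2b - ab^2 + b^3 + a^2 - ab + b^2
  leading term a^3b: subtract (a)·f_2 from a^3b - a^2b^2 + a^3 - a^2b - ab^2 + b^3 + a^2 - ab + b^2 → ab^3 + a^3 - ab^2 + b^3 + a^2 + b^2 - a
  leading term ab^3: subtract (a)·f_1 from ab^3 + a^3 - ab^2 + b^3 + a^2 + b^2 - a → a^3 - a^2b - ab^2 + b^3 + b^2 + a
  leading term a^3: no divisor's leading term divides it; move a^3 to the remainder.
  leading term a^2b: subtract (-1)·f_2 from -a^2b - ab^2 + b^3 + b^2 + a → ab^2 - ab + b^2 + a - b + 1
  leading term ab^2: no divisor's leading term divides it; move ab^2 to the remainder.
  leading term ab: no divisor's leading term divides it; move -ab to the remainder.
  leading term b^2: no divisor's leading term divides it; move b^2 to the remainder.
  leading term a: no divisor's leading term divides it; move a to the remainder.
  leading term b: no divisor's leading term divides it; move -b to the remainder.
  leading term 1: no divisor's leading term divides it; move 1 to the remainder.
  remainder a^3 + ab^2 - ab + b^2 + a - b + 1 ≠ 0; add g_3 = a^3 + ab^2 - ab + b^2 + a - b + 1 to the basis.

The other S-polynomials (S(f_1,g_3), S(f_2,g_3)) all reduce to 0 modulo the current basis, so we have a Gröbner basis.
Inter-reduce: drop elements whose leading term is divisible by another's, tail-reduce, and make monic.
Reduced Gröbner basis: {a^3 + ab^2 - ab + b^2 + a - b + 1, a^2b - ab^2 + a - b - 1, b^3 + ab + a + 1}.

Buchberger on the second generating set:
h_1 = -b^3 - ab - a - 1, LT = b^3.
h_2 = a^2b - ab^2 - b + 1, LT = a^2b.

S(h_1,h_2): lcm = a^2b^3. S = ab^4 + a^3b + a^3 + b^3 + a^2 - b^2.
  leading term ab^4: subtract (-ab)·h_1 from ab^4 + a^3b + a^3 + b^3 + a^2 - b^2 → a^3b - a^2b^2 + a^3 - a^2b + b^3 + a^2 - ab - b^2
  leading term a^3b: subtract (a)·h_2 from a^3b - a^2b^2 + a^3 - a^2b + b^3 + a^2 - ab - b^2 → a^3 - a^2b + b^3 + a^2 - b^2 - a
  leading term a^3: no divisor's leading term divides it; move a^3 to the remainder.
  leading term a^2b: subtract (-1)·h_2 from -a^2b + b^3 + a^2 - b^2 - a → -ab^2 + b^3 + a^2 - b^2 - a - b + 1
  leading term ab^2: no divisor's leading term divides it; move -ab^2 to the remainder.
  leading term b^3: subtract (-1)·h_1 from b^3 + a^2 - b^2 - a - b + 1 → a^2 - ab - b^2 + a - b
  leading term a^2: no divisor's leading term divides it; move a^2 to the remainder.
  leading term ab: no divisor's leading term divides it; move -ab to the remainder.
  leading term b^2: no divisor's leading term divides it; move -b^2 to the remainder.
  leading term a: no divisor's leading term divides it; move a to the remainder.
  leading term b: no divisor's leading term divides it; move -b to the remainder.
  remainder a^3 - ab^2 + a^2 - ab - b^2 + a - b ≠ 0; add k_3 = a^3 - ab^2 + a^2 - ab - b^2 + a - b to the basis.

The other S-polynomials (S(h_1,k_3), S(h_2,k_3)) all reduce to 0 modulo the current basis, so we have a Gröbner basis.
Inter-reduce: drop elements whose leading term is divisible by another's, tail-reduce, and make monic.
Reduced Gröbner basis: {a^3 - ab^2 + a^2 - ab - b^2 + a - b, a^2b - ab^2 - b + 1, b^3 + ab + a + 1}.

The bases are distinct; the ideals are different.

No, the ideals differ.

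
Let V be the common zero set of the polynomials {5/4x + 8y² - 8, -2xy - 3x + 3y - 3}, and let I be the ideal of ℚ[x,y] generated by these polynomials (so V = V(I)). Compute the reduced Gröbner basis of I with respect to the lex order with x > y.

G = {x + 32/5y² - 32/5, y³ + 3/2y² - 49/64y - 111/64}

f_1 = 5/4x + 8y² - 8, LT = x.
f_2 = -2xy - 3x + 3y - 3, LT = xy.

S(f_1,f_2): lcm = xy. S = -3/2x + 32/5y³ - 49/10y - 3/2.
  reduce S modulo (f_1, f_2):
  remainder 32/5y³ + 48/5y² - 49/10y - 111/10 ≠ 0; add g_3 = 32/5y³ + 48/5y² - 49/10y - 111/10 to the basis.

The other S-polynomials (S(f_1,g_3), S(f_2,g_3)) all reduce to 0 modulo the current basis, so we have a Gröbner basis.
Inter-reduce: drop elements whose leading term is divisible by another's, tail-reduce, and make monic.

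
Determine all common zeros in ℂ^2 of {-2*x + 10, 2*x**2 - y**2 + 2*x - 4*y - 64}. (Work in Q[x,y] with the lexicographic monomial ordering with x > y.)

{(5, -2)}

Compute a lex Gröbner basis by Buchberger's algorithm.
f_1 = -2*x + 10, LT = x.
f_2 = 2*x**2 + 2*x - y**2 - 4*y - 64, LT = x**2.

S(f_1,f_2): lcm = x**2. S = -6*x + 1/2*y**2 + 2*y + 32.
  leading term x: subtract (3)·f_1 from -6*x + 1/2*y**2 + 2*y + 32 → 1/2*y**2 + 2*y + 2
  leading term y**2: no divisor's leading term divides it; move 1/2*y**2 to the remainder.
  leading term y: no divisor's leading term divides it; move 2*y to the remainder.
  leading term 1: no divisor's leading term divides it; move 2 to the remainder.
  remainder 1/2*y**2 + 2*y + 2 ≠ 0; add h_3 = 1/2*y**2 + 2*y + 2 to the basis.

S(f_1,h_3): leading monomials are coprime, so the S-polynomial reduces to 0 (Buchberger's first criterion).
S(f_2,h_3): leading monomials are coprime, so the S-polynomial reduces to 0 (Buchberger's first criterion).
Every S-polynomial of the final basis reduces to 0, so we have a Gröbner basis.
Inter-reduce: drop elements whose leading term is divisible by another's, tail-reduce, and make monic.
Reduced Gröbner basis: {x - 5, y**2 + 4*y + 4}.

Since the basis is lex-ordered, y**2 + 4*y + 4 is univariate in y. Its roots are {-2}. Back-substituting each root into the other basis elements fixes the other coordinates.
  y = -2: the earlier basis element becomes x - 5 = 0, giving x = 5 — point (5, -2).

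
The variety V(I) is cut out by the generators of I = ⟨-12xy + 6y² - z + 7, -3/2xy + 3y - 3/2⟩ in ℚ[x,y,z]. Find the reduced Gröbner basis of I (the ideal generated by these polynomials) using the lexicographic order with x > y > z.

G = {xy - 2y + 1, xz - 19x + 6y - 2z + 14, y² - 4y - ⅙z + 19/6}

f_1 = -12xy + 6y² - z + 7, LT = xy.
f_2 = -3/2xy + 3y - 3/2, LT = xy.

S(f_1,f_2): lcm = xy. S = -½y² + 2y + 1/12z - 19/12.
  leading term y²: no divisor's leading term divides it; move -½y² to the remainder.
  leading term y: no divisor's leading term divides it; move 2y to the remainder.
  leading term z: no divisor's leading term divides it; move 1/12z to the remainder.
  leading term 1: no divisor's leading term divides it; move -19/12 to the remainder.
  remainder -½y² + 2y + 1/12z - 19/12 ≠ 0; add g_3 = -½y² + 2y + 1/12z - 19/12 to the basis.

S(f_1,g_3): lcm = xy². S = 4xy + ⅙xz - 19/6x - ½y³ + 1/12yz - 7/12y.
  leading term xy: subtract (-⅓)·f_1 from 4xy + ⅙xz - 19/6x - ½y³ + 1/12yz - 7/12y → ⅙xz - 19/6x - ½y³ + 2y² + 1/12yz - 7/12y - ⅓z + 7/3
  leading term xz: no divisor's leading term divides it; move ⅙xz to the remainder.
  leading term x: no divisor's leading term divides it; move -19/6x to the remainder.
  leading term y³: subtract (y)·g_3 from -½y³ + 2y² + 1/12yz - 7/12y - ⅓z + 7/3 → y - ⅓z + 7/3
  leading term y: no divisor's leading term divides it; move y to the remainder.
  leading term z: no divisor's leading term divides it; move -⅓z to the remainder.
  leading term 1: no divisor's leading term divides it; move 7/3 to the remainder.
  remainder ⅙xz - 19/6x + y - ⅓z + 7/3 ≠ 0; add g_4 = ⅙xz - 19/6x + y - ⅓z + 7/3 to the basis.

The other S-polynomials (S(f_2,g_3), S(f_1,g_4), S(f_2,g_4), S(g_3,g_4)) all reduce to 0 modulo the current basis, so we have a Gröbner basis.
Inter-reduce: drop elements whose leading term is divisible by another's, tail-reduce, and make monic.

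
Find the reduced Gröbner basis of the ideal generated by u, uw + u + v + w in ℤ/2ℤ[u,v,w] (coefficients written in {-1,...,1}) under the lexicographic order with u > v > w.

This is the nonlinear analogue of row-reducing a linear system.

f_1 = u, LT = u.
f_2 = uw + u + v + w, LT = uw.

S(f_1,f_2): lcm = uw. S = u + v + w.
  leading term u: subtract (1)·f_1 from u + v + w → v + w
  leading term v: no divisor's leading term divides it; move v to the remainder.
  leading term w: no divisor's leading term divides it; move w to the remainder.
  remainder v + w ≠ 0; add g_3 = v + w to the basis.

S(f_1,g_3): leading monomials are coprime, so the S-polynomial reduces to 0 (Buchberger's first criterion).
S(f_2,g_3): leading monomials are coprime, so the S-polynomial reduces to 0 (Buchberger's first criterion).
Every S-polynomial of the final basis reduces to 0, so we have a Gröbner basis.
Inter-reduce: drop elements whose leading term is divisible by another's, tail-reduce, and make monic.

G = {u, v + w}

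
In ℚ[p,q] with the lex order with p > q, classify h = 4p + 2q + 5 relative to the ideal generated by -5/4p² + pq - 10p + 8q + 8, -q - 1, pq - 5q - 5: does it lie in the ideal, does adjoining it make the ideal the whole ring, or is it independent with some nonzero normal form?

First compute the reduced Gröbner basis of I by Buchberger's algorithm.
f_1 = -5/4p² + pq - 10p + 8q + 8, LT = p².
f_2 = -q - 1, LT = q.
f_3 = pq - 5q - 5, LT = pq.

S(f_1,f_3): lcm = p²q. S = -⅘pq² + 13pq + 5p - 32/5q² - 32/5q.
  reduce S modulo (f_1, f_2, f_3):
  remainder -44/5p ≠ 0; add k_4 = -44/5p to the basis.

The other S-polynomials (S(f_1,f_2), S(f_2,f_3), S(f_1,k_4), S(f_2,k_4), S(f_3,k_4)) all reduce to 0 modulo the current basis, so we have a Gröbner basis.
Inter-reduce: drop elements whose leading term is divisible by another's, tail-reduce, and make monic.
Reduced Gröbner basis: {p, q + 1}.
Label its elements g_1 = p, g_2 = q + 1.

Reduce h = 4p + 2q + 5 modulo G:
  leading term p: subtract (4)·g_1 from 4p + 2q + 5 → 2q + 5
  leading term q: subtract (2)·g_2 from 2q + 5 → 3
  leading term 1: no divisor's leading term divides it; move 3 to the remainder.
  normal form = 3.
The normal form is nonzero, so h ∉ I. Since h minus its normal form lies in I, I + (h) = I + (r) where r = 3; decide whether this ideal is the whole ring.
Here r = 3 is a nonzero constant, hence a unit: 1 ∈ I + (h), the Gröbner basis of I + (h) is {1}, and the enlarged system has no common solution — adjoining h is inconsistent.

Adjoining 4p + 2q + 5 makes the ideal the whole ring: the system is inconsistent.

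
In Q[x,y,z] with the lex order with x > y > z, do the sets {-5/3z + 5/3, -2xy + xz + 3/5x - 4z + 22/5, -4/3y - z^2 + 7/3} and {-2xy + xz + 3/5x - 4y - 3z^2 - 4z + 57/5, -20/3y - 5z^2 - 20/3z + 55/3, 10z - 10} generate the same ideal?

Yes, the ideals are equal.

For a fixed monomial order, each ideal has a unique reduced Gröbner basis; comparing bases decides equality.
Buchberger on the first generating set:
f_1 = -5/3z + 5/3, LT = z.
f_2 = -2xy + xz + 3/5x - 4z + 22/5, LT = xy.
f_3 = -4/3y - z^2 + 7/3, LT = y.

S(f_2,f_3): lcm = xy. S = -3/4xz^2 - 1/2xz + 29/20x + 2z - 11/5.
  leading term xz^2: subtract (9/20xz)·f_1 from -3/4xz^2 - 1/2xz + 29/20x + 2z - 11/5 → -5/4xz + 29/20x + 2z - 11/5
  leading term xz: subtract (3/4x)·f_1 from -5/4xz + 29/20x + 2z - 11/5 → 1/5x + 2z - 11/5
  leading term x: no divisor's leading term divides it; move 1/5x to the remainder.
  leading term z: subtract (-6/5)·f_1 from 2z - 11/5 → -1/5
  leading term 1: no divisor's leading term divides it; move -1/5 to the remainder.
  remainder 1/5x - 1/5 ≠ 0; add g_4 = 1/5x - 1/5 to the basis.

The other S-polynomials (S(f_1,f_2), S(f_1,f_3), S(f_1,g_4), S(f_2,g_4), S(f_3,g_4)) all reduce to 0 modulo the current basis, so we have a Gröbner basis.
Inter-reduce: drop elements whose leading term is divisible by another's, tail-reduce, and make monic.
Reduced Gröbner basis: {x - 1, y - 1, z - 1}.

Buchberger on the second generating set:
h_1 = -2xy + xz + 3/5x - 4y - 3z^2 - 4z + 57/5, LT = xy.
h_2 = -20/3y - 5z^2 - 20/3z + 55/3, LT = y.
h_3 = 10z - 10, LT = z.

S(h_1,h_2): lcm = xy. S = -3/4xz^2 - 3/2xz + 49/20x + 2y + 3/2z^2 + 2z - 57/10.
  leading term xz^2: subtract (-3/40xz)·h_3 from -3/4xz^2 - 3/2xz + 49/20x + 2y + 3/2z^2 + 2z - 57/10 → -9/4xz + 49/20x + 2y + 3/2z^2 + 2z - 57/10
  leading term xz: subtract (-9/40x)·h_3 from -9/4xz + 49/20x + 2y + 3/2z^2 + 2z - 57/10 → 1/5x + 2y + 3/2z^2 + 2z - 57/10
  leading term x: no divisor's leading term divides it; move 1/5x to the remainder.
  leading term y: subtract (-3/10)·h_2 from 2y + 3/2z^2 + 2z - 57/10 → -1/5
  leading term 1: no divisor's leading term divides it; move -1/5 to the remainder.
  remainder 1/5x - 1/5 ≠ 0; add k_4 = 1/5x - 1/5 to the basis.

The other S-polynomials (S(h_1,h_3), S(h_2,h_3), S(h_1,k_4), S(h_2,k_4), S(h_3,k_4)) all reduce to 0 modulo the current basis, so we have a Gröbner basis.
Inter-reduce: drop elements whose leading term is divisible by another's, tail-reduce, and make monic.
Reduced Gröbner basis: {x - 1, y - 1, z - 1}.

Same reduced basis, so the two generating sets span the same ideal.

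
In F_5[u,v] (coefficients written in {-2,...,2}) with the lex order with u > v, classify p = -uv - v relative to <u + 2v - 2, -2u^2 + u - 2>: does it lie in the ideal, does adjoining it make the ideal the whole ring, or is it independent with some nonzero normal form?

First compute the reduced Gröbner basis of I by Buchberger's algorithm.
f_1 = u + 2v - 2, LT = u.
f_2 = -2u^2 + u - 2, LT = u^2.

S(f_1,f_2): lcm = u^2. S = 2uv + u - 1.
  leading term uv: subtract (2v)·f_1 from 2uv + u - 1 → u + v^2 - v - 1
  leading term u: subtract (1)·f_1 from u + v^2 - v - 1 → v^2 + 2v + 1
  leading term v^2: no divisor's leading term divides it; move v^2 to the remainder.
  leading term v: no divisor's leading term divides it; move 2v to the remainder.
  leading term 1: no divisor's leading term divides it; move 1 to the remainder.
  remainder v^2 + 2v + 1 ≠ 0; add h_3 = v^2 + 2v + 1 to the basis.

S(f_1,h_3): leading monomials are coprime, so the S-polynomial reduces to 0 (Buchberger's first criterion).
S(f_2,h_3): leading monomials are coprime, so the S-polynomial reduces to 0 (Buchberger's first criterion).
Every S-polynomial of the final basis reduces to 0, so we have a Gröbner basis.
Inter-reduce: drop elements whose leading term is divisible by another's, tail-reduce, and make monic.
Reduced Gröbner basis: {u + 2v - 2, v^2 + 2v + 1}.
Label its elements g_1 = u + 2v - 2, g_2 = v^2 + 2v + 1.

Reduce p = -uv - v modulo G:
  leading term uv: subtract (-v)·g_1 from -uv - v → 2v^2 + 2v
  leading term v^2: subtract (2)·g_2 from 2v^2 + 2v → -2v - 2
  leading term v: no divisor's leading term divides it; move -2v to the remainder.
  leading term 1: no divisor's leading term divides it; move -2 to the remainder.
  normal form = -2v - 2.
The normal form is nonzero, so p ∉ I. Since p minus its normal form lies in I, I + (p) = I + (r) where r = -2v - 2; decide whether this ideal is the whole ring.
Run Buchberger on G together with r (pairs among the g_i already reduce to 0 since G is a Gröbner basis):
g_1 = u + 2v - 2, LT = u.
g_2 = v^2 + 2v + 1, LT = v^2.
r = -2v - 2, LT = v.

S(g_1,g_2): leading monomials are coprime, so the S-polynomial reduces to 0 (Buchberger's first criterion).
S(g_1,r): leading monomials are coprime, so the S-polynomial reduces to 0 (Buchberger's first criterion).
S(g_2,r): lcm = v^2. S = v + 1.
  leading term v: subtract (2)·r from v + 1 → 0
  remainder 0.

Every S-polynomial of the final basis reduces to 0, so we have a Gröbner basis.
Inter-reduce: drop elements whose leading term is divisible by another's, tail-reduce, and make monic.
Reduced Gröbner basis: {u + 1, v + 1}.
The reduced Gröbner basis of I + (p) is {u + 1, v + 1} ≠ {1}, a proper ideal, so the enlarged system stays consistent: p is independent of I, with normal form -2v - 2.

-uv - v is independent of I; its normal form modulo I is -2v - 2.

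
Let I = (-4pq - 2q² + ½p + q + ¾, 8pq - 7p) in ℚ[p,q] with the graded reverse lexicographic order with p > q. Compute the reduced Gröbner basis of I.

f_1 = -4pq - 2q² + ½p + q + ¾, LT = pq.
f_2 = 8pq - 7p, LT = pq.

S(f_1,f_2): lcm = pq. S = ½q² + ¾p - ¼q - 3/16.
  reduce S modulo (f_1, f_2):
  remainder ½q² + ¾p - ¼q - 3/16 ≠ 0; add g_3 = ½q² + ¾p - ¼q - 3/16 to the basis.

S(f_1,g_3): lcm = pq². S = ½q³ - 3/2p² + ⅜pq - ¼q² + ⅜p - 3/16q.
  reduce S modulo (f_1, f_2, g_3):
  remainder -3/2p² + 3/64p ≠ 0; add g_4 = -3/2p² + 3/64p to the basis.

The other S-polynomials (S(f_2,g_3), S(f_1,g_4), S(f_2,g_4), S(g_3,g_4)) all reduce to 0 modulo the current basis, so we have a Gröbner basis.
Inter-reduce: drop elements whose leading term is divisible by another's, tail-reduce, and make monic.

G = {p² - 1/32p, pq - ⅞p, q² + 3/2p - ½q - ⅜}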